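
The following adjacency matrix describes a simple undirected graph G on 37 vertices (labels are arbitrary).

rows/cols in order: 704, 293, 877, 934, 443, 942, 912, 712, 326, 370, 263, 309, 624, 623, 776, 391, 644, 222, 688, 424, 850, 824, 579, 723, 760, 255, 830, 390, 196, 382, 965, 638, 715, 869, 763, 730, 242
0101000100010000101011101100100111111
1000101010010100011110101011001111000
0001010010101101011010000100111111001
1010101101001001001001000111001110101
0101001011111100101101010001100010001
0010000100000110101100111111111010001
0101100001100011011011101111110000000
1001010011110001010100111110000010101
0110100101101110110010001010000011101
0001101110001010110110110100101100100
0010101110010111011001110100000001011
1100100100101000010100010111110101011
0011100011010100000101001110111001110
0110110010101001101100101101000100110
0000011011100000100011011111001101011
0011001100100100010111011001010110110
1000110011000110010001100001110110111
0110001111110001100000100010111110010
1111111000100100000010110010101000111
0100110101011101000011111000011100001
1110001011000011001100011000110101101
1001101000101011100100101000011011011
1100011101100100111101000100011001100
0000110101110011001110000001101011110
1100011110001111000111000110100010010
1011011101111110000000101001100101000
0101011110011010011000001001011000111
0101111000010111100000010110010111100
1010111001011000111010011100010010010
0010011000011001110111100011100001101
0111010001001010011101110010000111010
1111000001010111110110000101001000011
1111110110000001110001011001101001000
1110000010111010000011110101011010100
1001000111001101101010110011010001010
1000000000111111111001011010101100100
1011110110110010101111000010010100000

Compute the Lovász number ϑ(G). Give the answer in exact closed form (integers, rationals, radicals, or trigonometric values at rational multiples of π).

deg(723) = 18; N(723) = {443, 942, 712, 370, 263, 309, 776, 391, 688, 424, 850, 390, 196, 965, 715, 869, 763, 730}.
Vertex 370 has 18 neighbors: 934, 443, 912, 712, 326, 624, 776, 644, 222, 424, 850, 579, 723, 255, 196, 965, 638, 763.
Vertex 776 has 18 neighbors: 942, 912, 326, 370, 263, 644, 850, 824, 723, 760, 255, 830, 390, 965, 638, 869, 730, 242.
deg(242) = 18; N(242) = {704, 877, 934, 443, 942, 712, 326, 263, 309, 776, 644, 688, 424, 850, 824, 830, 382, 638}.
deg(v) = 18 for all v (|V|=37); Paley(37): SR with (k,λ,μ)=(18,8,9).
Distinct eigenvalues (to 3 d.p.): [18.0, 2.541, -3.541].
Lovász: ϑ = −37(-sqrt(37)/2 - 1/2)/(18+-(-sqrt(37)/2 - 1/2)) = sqrt(37).
= 6.082763… (decimal).

sqrt(37)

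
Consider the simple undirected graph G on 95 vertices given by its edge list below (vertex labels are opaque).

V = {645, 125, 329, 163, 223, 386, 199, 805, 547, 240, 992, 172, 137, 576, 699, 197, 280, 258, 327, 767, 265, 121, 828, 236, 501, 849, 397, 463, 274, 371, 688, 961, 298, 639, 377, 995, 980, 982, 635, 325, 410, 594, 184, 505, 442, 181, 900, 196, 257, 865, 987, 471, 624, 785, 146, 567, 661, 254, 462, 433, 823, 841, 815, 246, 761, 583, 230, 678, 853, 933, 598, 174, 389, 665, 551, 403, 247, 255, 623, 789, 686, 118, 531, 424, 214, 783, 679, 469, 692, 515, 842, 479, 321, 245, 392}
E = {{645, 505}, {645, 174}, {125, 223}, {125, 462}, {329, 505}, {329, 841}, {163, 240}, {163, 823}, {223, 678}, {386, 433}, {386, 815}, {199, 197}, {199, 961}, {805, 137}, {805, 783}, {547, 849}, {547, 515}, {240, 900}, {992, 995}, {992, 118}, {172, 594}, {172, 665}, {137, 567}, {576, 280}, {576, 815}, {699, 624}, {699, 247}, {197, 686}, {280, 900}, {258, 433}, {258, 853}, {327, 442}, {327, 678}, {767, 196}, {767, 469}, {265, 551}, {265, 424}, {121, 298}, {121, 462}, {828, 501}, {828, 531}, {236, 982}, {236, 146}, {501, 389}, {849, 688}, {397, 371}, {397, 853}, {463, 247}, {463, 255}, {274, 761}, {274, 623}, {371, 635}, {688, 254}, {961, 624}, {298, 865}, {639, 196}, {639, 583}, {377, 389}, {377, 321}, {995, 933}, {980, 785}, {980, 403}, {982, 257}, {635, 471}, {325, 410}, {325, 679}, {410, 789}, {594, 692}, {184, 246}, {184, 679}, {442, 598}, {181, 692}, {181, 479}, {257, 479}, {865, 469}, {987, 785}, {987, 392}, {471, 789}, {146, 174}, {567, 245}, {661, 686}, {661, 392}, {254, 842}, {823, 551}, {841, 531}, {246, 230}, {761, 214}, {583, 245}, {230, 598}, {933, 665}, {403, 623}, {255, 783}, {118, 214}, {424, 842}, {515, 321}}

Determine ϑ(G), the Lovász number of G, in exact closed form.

deg(624) = 2; N(624) = {699, 961}.
N(174) = {645, 146}, |N(174)| = 2.
deg(184) = 2; N(184) = {246, 679}.
Vertex 594 has 2 neighbors: 172, 692.
Every vertex has degree 2 (N=95); the odd cycle C_{95}.
A has 48 distinct eigenvalues ≈ [2.0, 1.996, 1.983, 1.961, 1.93, 1.892, 1.845, 1.789, 1.727, 1.656, 1.578, 1.494, 1.402, 1.305, 1.202, 1.094, 0.981, 0.864, 0.742, 0.618, 0.491, 0.362, 0.231, 0.099, -0.033, -0.165, -0.297, -0.427, -0.555, -0.681, -0.803, -0.923, -1.038, -1.149, -1.254, -1.355, -1.449, -1.537, -1.618, -1.692, -1.759, -1.818, -1.869, -1.912, -1.947, -1.973, -1.99, -1.999].
With N=95: ϑ(G) = 95·(-(-1)*2*cos(pi/95))/(2−(-2*cos(pi/95))) = 95*cos(pi/95)/(cos(pi/95) + 1).
= 47.487011… (decimal).
Lovász sandwich 47 ≤ 95*cos(pi/95)/(cos(pi/95) + 1) ≤ 48: both strict.

95*cos(pi/95)/(cos(pi/95) + 1)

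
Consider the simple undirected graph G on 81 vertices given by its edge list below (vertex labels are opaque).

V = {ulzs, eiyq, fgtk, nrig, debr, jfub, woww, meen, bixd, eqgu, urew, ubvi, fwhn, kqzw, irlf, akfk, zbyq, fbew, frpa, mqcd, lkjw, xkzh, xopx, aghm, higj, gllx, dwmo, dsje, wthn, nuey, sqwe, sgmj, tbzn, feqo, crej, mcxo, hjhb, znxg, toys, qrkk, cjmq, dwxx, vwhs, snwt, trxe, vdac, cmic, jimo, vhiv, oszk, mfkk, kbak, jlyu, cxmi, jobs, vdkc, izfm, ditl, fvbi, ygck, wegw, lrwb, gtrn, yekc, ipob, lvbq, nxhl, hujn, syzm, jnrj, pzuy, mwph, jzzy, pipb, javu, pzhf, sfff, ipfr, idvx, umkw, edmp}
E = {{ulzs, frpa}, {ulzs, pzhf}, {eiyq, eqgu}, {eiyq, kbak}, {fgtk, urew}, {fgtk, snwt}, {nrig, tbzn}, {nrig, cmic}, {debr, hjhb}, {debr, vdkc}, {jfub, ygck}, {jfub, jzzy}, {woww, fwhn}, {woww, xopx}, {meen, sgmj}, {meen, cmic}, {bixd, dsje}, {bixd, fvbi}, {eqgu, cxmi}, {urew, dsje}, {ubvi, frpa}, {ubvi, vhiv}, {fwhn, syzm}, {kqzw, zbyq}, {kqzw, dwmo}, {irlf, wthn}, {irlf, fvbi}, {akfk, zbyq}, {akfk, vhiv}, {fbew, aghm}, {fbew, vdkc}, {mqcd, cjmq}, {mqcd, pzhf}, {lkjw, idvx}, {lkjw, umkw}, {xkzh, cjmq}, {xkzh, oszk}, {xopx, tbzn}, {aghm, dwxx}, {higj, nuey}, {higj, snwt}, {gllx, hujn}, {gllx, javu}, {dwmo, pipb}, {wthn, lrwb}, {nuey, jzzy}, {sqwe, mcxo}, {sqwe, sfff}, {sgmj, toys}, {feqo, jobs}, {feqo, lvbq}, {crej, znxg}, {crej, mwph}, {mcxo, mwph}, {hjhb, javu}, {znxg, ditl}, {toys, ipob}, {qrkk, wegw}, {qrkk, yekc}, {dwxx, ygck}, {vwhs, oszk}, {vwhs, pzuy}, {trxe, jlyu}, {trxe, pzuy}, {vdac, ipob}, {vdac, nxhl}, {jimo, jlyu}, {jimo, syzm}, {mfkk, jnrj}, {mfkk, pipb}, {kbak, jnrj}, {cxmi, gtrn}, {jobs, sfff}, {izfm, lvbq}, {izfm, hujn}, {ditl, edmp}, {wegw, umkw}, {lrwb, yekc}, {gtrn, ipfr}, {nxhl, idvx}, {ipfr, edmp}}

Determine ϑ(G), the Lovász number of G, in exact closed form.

81*cos(pi/81)/(cos(pi/81) + 1)

deg(trxe) = 2; N(trxe) = {jlyu, pzuy}.
Vertex zbyq has 2 neighbors: kqzw, akfk.
Vertex pipb has 2 neighbors: dwmo, mfkk.
Vertex urew has 2 neighbors: fgtk, dsje.
Every vertex has degree 2 (N=81); the odd cycle C_{81}.
spec(A) ≈ [2.0, 1.993986, 1.97598, 1.94609, 1.904496, 1.851448, 1.787265, 1.712334, 1.627104, 1.532089, 1.427859, 1.315043, 1.194317, 1.066409, 0.932087, 0.79216, 0.647468, 0.498882, 0.347296, 0.193622, 0.038783, -0.11629, -0.270663, -0.423408, -0.573606, -0.720355, -0.862772, -1.0, -1.131214, -1.255624, -1.372483, -1.481088, -1.580785, -1.670976, -1.751116, -1.820726, -1.879385, -1.926742, -1.962511, -1.986477, -1.998496] (distinct, 6 d.p.).
Lovász: ϑ = −81(-2*cos(pi/81))/(2+-(-1)*2*cos(pi/81)) = 81*cos(pi/81)/(cos(pi/81) + 1).
ϑ(G) ≈ 40.484765.
Check 40 ≤ 81*cos(pi/81)/(cos(pi/81) + 1) ≤ 41: both strict.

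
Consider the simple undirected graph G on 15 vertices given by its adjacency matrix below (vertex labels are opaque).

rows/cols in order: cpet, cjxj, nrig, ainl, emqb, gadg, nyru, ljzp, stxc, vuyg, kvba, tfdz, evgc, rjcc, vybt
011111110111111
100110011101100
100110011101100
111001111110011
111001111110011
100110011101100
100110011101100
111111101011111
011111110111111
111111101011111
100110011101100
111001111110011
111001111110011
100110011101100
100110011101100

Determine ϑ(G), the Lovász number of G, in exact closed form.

7

deg(cpet) = 13; N(cpet) = {cjxj, nrig, ainl, emqb, gadg, nyru, ljzp, vuyg, kvba, tfdz, evgc, rjcc, vybt}.
deg(rjcc) = 8; N(rjcc) = {cpet, ainl, emqb, ljzp, stxc, vuyg, tfdz, evgc}.
Vertex vybt has 8 neighbors: cpet, ainl, emqb, ljzp, stxc, vuyg, tfdz, evgc.
deg(gadg) = 8; N(gadg) = {cpet, ainl, emqb, ljzp, stxc, vuyg, tfdz, evgc}.
4 parts of sizes [7, 4, 2, 2]; α(G) = 7 = ϑ (perfect).
= 7.00000… (decimal).
Lovász sandwich 7 ≤ 7 ≤ 7: collapsed.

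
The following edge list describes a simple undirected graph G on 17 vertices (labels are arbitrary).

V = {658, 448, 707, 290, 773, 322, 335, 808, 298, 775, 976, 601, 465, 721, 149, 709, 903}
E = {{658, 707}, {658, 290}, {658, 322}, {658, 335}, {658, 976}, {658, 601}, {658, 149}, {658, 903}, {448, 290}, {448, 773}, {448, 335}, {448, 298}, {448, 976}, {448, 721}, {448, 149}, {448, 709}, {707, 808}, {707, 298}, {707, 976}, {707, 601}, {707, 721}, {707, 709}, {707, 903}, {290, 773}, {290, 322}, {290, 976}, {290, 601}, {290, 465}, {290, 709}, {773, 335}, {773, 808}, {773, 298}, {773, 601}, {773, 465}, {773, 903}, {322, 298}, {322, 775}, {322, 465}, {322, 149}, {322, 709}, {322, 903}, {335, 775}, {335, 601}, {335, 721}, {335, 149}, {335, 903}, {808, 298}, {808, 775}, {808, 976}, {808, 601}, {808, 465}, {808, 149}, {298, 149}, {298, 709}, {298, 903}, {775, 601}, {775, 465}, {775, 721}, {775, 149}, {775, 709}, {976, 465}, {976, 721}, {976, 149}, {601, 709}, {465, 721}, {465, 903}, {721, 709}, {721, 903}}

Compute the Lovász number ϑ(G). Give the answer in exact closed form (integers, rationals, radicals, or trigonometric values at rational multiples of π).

sqrt(17)

Vertex 903 has 8 neighbors: 658, 707, 773, 322, 335, 298, 465, 721.
deg(773) = 8; N(773) = {448, 290, 335, 808, 298, 601, 465, 903}.
deg(149) = 8; N(149) = {658, 448, 322, 335, 808, 298, 775, 976}.
Vertex 808 has 8 neighbors: 707, 773, 298, 775, 976, 601, 465, 149.
17-vertex 8-regular graph: SR(17,8,3,4) — a Paley graph.
A has 3 distinct eigenvalues ≈ [8.0, 1.562, -2.562].
λ_max=8, λ_min=-sqrt(17)/2 - 1/2; ϑ = −17·λ_min/(λ_max−λ_min) = sqrt(17).
ϑ(G) ≈ 4.12310563.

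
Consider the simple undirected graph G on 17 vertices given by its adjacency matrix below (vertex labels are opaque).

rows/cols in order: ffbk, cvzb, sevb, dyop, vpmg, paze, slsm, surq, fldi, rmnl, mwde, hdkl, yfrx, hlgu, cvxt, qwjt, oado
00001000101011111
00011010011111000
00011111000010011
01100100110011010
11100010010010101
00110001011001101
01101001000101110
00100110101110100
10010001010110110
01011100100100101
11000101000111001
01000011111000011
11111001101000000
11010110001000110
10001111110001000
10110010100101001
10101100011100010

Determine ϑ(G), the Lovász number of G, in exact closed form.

N(ffbk) = {vpmg, fldi, mwde, yfrx, hlgu, cvxt, qwjt, oado}, |N(ffbk)| = 8.
Vertex hdkl has 8 neighbors: cvzb, slsm, surq, fldi, rmnl, mwde, qwjt, oado.
N(rmnl) = {cvzb, dyop, vpmg, paze, fldi, hdkl, cvxt, oado}, |N(rmnl)| = 8.
N(hlgu) = {ffbk, cvzb, dyop, paze, slsm, mwde, cvxt, qwjt}, |N(hlgu)| = 8.
G on 17 vertices is 8-regular; strongly regular (17,8,3,4).
Distinct eigenvalues (to 3 d.p.): [8.0, 1.562, -2.562].
Lovász (edge-transitive): ϑ = −17·(-sqrt(17)/2 - 1/2)/((8)−(-sqrt(17)/2 - 1/2)) = sqrt(17).
= 4.1231056… (decimal).

sqrt(17)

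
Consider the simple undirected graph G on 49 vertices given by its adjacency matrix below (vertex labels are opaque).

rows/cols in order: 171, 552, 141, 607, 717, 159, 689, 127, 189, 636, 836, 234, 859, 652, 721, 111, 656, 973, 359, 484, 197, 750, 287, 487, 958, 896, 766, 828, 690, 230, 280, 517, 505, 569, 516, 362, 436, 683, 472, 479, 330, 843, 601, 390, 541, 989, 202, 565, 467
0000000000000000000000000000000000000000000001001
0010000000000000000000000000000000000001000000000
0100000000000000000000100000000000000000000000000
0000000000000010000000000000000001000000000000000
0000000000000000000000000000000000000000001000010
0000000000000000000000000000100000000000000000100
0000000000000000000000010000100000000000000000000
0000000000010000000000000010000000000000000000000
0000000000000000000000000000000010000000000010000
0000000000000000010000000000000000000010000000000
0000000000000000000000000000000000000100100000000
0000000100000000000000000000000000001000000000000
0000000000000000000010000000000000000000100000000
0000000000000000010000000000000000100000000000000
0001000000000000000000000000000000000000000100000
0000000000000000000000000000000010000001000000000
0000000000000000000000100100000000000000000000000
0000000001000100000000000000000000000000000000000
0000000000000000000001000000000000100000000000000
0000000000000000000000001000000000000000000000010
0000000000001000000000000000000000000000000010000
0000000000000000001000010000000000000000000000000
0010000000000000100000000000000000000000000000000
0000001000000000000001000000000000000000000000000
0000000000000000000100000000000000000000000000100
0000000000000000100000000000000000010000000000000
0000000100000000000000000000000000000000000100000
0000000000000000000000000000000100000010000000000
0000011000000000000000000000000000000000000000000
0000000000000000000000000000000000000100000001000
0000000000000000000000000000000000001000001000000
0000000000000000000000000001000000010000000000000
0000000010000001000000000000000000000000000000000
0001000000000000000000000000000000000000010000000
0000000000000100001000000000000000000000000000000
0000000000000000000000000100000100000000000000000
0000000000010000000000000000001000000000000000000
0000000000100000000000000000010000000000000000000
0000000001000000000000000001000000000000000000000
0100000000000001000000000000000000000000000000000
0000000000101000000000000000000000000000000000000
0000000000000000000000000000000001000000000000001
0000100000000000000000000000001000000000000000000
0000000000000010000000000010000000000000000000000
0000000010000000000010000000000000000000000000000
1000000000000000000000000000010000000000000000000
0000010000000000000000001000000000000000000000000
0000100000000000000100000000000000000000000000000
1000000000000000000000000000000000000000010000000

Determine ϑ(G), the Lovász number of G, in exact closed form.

Vertex 362 has 2 neighbors: 896, 517.
deg(487) = 2; N(487) = {689, 750}.
Vertex 234 has 2 neighbors: 127, 436.
deg(517) = 2; N(517) = {828, 362}.
deg(v) = 2 for all v (|V|=49); connected 2-regular on 49 ⇒ C_{49}.
The 25 distinct eigenvalues: [2.0, 1.98358, 1.93459, 1.85383, 1.74264, 1.60283, 1.4367, 1.24698, 1.03679, 0.80957, 0.56906, 0.3192, 0.0641, -0.19205, -0.44504, -0.69073, -0.92508, -1.14423, -1.3446, -1.52289, -1.67618, -1.80194, -1.89811, -1.96312, -1.99589].
−49·(-2*cos(pi/49)) / ((2)−(-2*cos(pi/49))) = 49*cos(pi/49)/(cos(pi/49) + 1) = ϑ(G).
= 24.4748052… (decimal).
Lovász sandwich 24 ≤ 49*cos(pi/49)/(cos(pi/49) + 1) ≤ 25: both strict.

49*cos(pi/49)/(cos(pi/49) + 1)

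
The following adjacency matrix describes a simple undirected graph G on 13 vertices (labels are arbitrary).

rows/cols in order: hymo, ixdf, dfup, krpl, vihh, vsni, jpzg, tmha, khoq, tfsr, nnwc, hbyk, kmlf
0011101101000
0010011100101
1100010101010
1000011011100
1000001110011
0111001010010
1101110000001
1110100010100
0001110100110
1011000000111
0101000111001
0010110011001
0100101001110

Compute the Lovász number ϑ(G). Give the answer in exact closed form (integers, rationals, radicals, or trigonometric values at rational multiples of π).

sqrt(13)

Vertex dfup has 6 neighbors: hymo, ixdf, vsni, tmha, tfsr, hbyk.
deg(vihh) = 6; N(vihh) = {hymo, jpzg, tmha, khoq, hbyk, kmlf}.
N(nnwc) = {ixdf, krpl, tmha, khoq, tfsr, kmlf}, |N(nnwc)| = 6.
N(khoq) = {krpl, vihh, vsni, tmha, nnwc, hbyk}, |N(khoq)| = 6.
13-vertex 6-regular graph: SR(13,6,2,3) — a Paley graph.
The 3 distinct eigenvalues: [6.0, 1.3028, -2.3028].
Lovász (edge-transitive): ϑ = −13·(-sqrt(13)/2 - 1/2)/((6)−(-sqrt(13)/2 - 1/2)) = sqrt(13).
= 3.60555128… (decimal).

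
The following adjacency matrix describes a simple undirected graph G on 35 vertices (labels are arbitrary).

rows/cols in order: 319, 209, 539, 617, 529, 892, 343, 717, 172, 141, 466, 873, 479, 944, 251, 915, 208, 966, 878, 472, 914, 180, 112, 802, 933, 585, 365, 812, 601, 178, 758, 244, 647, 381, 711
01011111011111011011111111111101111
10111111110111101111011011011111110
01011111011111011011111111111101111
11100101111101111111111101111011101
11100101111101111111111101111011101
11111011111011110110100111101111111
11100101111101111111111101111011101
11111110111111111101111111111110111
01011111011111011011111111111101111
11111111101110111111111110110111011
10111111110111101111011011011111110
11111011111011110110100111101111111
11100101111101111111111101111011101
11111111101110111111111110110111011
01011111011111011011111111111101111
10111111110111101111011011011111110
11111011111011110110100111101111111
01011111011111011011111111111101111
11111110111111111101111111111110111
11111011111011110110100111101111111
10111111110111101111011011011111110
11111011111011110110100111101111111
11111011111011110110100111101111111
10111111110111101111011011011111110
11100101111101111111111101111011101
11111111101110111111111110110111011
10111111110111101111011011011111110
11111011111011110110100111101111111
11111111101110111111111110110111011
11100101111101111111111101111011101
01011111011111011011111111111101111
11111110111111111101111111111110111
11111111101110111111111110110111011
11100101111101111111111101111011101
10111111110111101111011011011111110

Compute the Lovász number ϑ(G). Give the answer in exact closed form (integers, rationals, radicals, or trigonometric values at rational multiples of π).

7

N(601) = {319, 209, 539, 617, 529, 892, 343, 717, 172, 466, 873, 479, 251, 915, 208, 966, 878, 472, 914, 180, 112, 802, 933, 365, 812, 178, 758, 244, 381, 711}, |N(601)| = 30.
deg(479) = 28; N(479) = {319, 209, 539, 892, 717, 172, 141, 466, 873, 944, 251, 915, 208, 966, 878, 472, 914, 180, 112, 802, 585, 365, 812, 601, 758, 244, 647, 711}.
N(914) = {319, 539, 617, 529, 892, 343, 717, 172, 141, 873, 479, 944, 251, 208, 966, 878, 472, 180, 112, 933, 585, 812, 601, 178, 758, 244, 647, 381}, |N(914)| = 28.
Vertex 172 has 29 neighbors: 209, 617, 529, 892, 343, 717, 141, 466, 873, 479, 944, 915, 208, 878, 472, 914, 180, 112, 802, 933, 585, 365, 812, 601, 178, 244, 647, 381, 711.
Complete 6-partite, parts [7, 7, 7, 6, 5, 3]: perfect, ϑ = α = 7.
≈ 7.000000000 (to 9 d.p.).
Sandwich: α(G)=7 ≤ ϑ(G)=7 ≤ χ(Ḡ)=7 (collapsed).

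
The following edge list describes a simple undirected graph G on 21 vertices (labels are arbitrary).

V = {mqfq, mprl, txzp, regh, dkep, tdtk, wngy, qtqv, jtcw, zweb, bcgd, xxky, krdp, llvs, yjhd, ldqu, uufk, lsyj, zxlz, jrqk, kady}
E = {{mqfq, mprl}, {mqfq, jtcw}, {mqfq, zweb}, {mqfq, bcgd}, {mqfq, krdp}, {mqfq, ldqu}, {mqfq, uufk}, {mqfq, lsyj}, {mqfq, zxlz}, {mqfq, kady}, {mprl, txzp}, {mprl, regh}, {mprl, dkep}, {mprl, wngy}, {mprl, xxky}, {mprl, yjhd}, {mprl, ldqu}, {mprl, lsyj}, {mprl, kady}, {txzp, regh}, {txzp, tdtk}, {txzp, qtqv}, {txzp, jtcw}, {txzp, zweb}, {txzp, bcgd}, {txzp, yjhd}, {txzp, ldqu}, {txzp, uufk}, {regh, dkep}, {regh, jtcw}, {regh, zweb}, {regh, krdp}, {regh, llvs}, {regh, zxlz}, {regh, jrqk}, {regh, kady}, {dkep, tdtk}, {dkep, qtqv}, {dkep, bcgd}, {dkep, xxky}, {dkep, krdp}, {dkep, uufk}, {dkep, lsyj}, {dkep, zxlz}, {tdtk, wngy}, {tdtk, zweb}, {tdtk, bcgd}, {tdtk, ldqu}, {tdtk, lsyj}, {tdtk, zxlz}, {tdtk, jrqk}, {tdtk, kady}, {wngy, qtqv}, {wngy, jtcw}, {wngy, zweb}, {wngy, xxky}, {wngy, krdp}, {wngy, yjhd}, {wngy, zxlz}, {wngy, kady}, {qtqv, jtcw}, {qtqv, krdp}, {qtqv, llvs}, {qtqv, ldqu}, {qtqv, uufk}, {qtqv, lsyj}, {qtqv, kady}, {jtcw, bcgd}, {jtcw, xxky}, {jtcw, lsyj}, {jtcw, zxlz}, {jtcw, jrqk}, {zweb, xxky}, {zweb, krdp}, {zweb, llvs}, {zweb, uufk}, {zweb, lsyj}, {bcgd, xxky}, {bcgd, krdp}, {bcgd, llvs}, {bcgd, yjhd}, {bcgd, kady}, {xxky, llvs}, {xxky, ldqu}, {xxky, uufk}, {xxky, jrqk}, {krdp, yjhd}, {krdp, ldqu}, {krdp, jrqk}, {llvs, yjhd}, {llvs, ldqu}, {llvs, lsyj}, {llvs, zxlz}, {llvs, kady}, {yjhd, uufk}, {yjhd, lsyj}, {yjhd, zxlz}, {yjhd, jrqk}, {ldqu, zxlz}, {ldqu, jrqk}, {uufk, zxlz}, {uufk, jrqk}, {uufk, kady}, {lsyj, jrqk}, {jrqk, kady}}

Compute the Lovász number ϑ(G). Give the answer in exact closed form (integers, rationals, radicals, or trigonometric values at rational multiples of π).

6

deg(mprl) = 10; N(mprl) = {mqfq, txzp, regh, dkep, wngy, xxky, yjhd, ldqu, lsyj, kady}.
N(zxlz) = {mqfq, regh, dkep, tdtk, wngy, jtcw, llvs, yjhd, ldqu, uufk}, |N(zxlz)| = 10.
deg(ldqu) = 10; N(ldqu) = {mqfq, mprl, txzp, tdtk, qtqv, xxky, krdp, llvs, zxlz, jrqk}.
Vertex zweb has 10 neighbors: mqfq, txzp, regh, tdtk, wngy, xxky, krdp, llvs, uufk, lsyj.
G on 21 vertices is 10-regular; this is K(7,2), the Kneser graph.
A has 3 distinct eigenvalues ≈ [10.0, 1.0, -4.0].
With N=21: ϑ(G) = 21·(-1*(-4))/(10−(-4)) = 6.
= 6.00000… (decimal).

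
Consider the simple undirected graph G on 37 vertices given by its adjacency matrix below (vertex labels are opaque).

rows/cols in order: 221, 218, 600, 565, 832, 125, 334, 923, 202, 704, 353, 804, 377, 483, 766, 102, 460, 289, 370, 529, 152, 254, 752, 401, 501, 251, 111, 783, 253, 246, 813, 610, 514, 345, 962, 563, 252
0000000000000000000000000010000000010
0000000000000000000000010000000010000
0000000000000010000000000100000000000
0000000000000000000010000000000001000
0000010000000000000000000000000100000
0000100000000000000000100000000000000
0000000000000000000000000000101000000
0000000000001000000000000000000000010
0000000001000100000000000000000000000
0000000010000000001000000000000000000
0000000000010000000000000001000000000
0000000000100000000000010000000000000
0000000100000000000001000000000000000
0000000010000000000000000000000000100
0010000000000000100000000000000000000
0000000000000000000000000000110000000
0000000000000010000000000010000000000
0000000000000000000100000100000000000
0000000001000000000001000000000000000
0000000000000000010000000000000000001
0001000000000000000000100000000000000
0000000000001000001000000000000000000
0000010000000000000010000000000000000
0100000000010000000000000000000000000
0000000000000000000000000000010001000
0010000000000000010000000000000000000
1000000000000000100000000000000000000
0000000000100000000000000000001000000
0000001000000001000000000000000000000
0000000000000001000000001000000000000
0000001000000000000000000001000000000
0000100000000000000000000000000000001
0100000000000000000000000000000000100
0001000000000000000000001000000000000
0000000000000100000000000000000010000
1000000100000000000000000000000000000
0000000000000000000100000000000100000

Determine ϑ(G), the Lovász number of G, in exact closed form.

37*cos(pi/37)/(cos(pi/37) + 1)

N(401) = {218, 804}, |N(401)| = 2.
Vertex 704 has 2 neighbors: 202, 370.
Vertex 218 has 2 neighbors: 401, 514.
N(962) = {483, 514}, |N(962)| = 2.
Regular of degree 2 on 37 vertices: connected 2-regular on 37 ⇒ C_{37}.
The 19 distinct eigenvalues: [2.0, 1.971232, 1.885755, 1.746028, 1.556072, 1.321349, 1.048615, 0.745713, 0.421359, 0.084882, -0.254036, -0.585646, -0.900407, -1.189266, -1.443912, -1.657019, -1.822457, -1.935466, -1.992795].
Lovász: ϑ = −37(-2*cos(pi/37))/(2+-(-1)*2*cos(pi/37)) = 37*cos(pi/37)/(cos(pi/37) + 1).
ϑ(G) ≈ 18.466617.
Lovász sandwich 18 ≤ 37*cos(pi/37)/(cos(pi/37) + 1) ≤ 19: both strict.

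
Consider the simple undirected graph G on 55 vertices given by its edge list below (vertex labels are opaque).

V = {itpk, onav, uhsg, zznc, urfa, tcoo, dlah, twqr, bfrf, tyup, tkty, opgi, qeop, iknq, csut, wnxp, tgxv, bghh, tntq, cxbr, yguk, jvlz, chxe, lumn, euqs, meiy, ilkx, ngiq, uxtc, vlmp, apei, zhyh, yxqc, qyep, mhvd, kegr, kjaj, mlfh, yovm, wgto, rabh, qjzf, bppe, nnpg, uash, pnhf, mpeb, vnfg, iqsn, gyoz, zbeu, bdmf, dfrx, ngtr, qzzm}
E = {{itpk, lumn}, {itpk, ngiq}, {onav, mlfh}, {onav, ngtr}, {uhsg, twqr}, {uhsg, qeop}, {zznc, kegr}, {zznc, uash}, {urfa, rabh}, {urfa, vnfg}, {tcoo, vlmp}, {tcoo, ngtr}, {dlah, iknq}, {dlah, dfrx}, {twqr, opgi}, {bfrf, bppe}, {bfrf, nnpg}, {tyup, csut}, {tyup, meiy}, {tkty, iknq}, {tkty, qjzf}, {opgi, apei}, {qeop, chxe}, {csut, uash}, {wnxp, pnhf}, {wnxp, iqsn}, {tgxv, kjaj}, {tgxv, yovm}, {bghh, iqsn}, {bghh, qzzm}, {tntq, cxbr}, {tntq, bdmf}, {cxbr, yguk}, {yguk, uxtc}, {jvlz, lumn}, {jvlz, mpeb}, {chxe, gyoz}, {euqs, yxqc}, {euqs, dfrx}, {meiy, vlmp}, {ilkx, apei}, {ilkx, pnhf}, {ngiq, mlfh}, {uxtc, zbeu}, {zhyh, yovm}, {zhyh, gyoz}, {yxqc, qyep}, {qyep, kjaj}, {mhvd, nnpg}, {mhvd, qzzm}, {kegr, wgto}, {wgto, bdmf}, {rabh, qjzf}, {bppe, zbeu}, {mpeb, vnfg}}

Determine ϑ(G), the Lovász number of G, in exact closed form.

Vertex uhsg has 2 neighbors: twqr, qeop.
Vertex kjaj has 2 neighbors: tgxv, qyep.
Vertex dlah has 2 neighbors: iknq, dfrx.
Vertex wnxp has 2 neighbors: pnhf, iqsn.
55-vertex 2-regular graph: a single 55-cycle (edge-transitive).
Distinct eigenvalues (to 6 d.p.): [2.0, 1.986963, 1.948024, 1.883689, 1.794797, 1.682507, 1.548283, 1.393875, 1.221296, 1.032795, 0.83083, 0.618034, 0.397181, 0.17115, -0.057112, -0.28463, -0.508437, -0.725615, -0.933335, -1.128886, -1.309721, -1.473482, -1.618034, -1.741492, -1.842247, -1.918986, -1.970708, -1.996738].
Lovász (edge-transitive): ϑ = −55·(-2*cos(pi/55))/((2)−(-2*cos(pi/55))) = 55*cos(pi/55)/(cos(pi/55) + 1).
≈ 27.47756 (to 5 d.p.).
Lovász sandwich 27 ≤ 55*cos(pi/55)/(cos(pi/55) + 1) ≤ 28: both strict.

55*cos(pi/55)/(cos(pi/55) + 1)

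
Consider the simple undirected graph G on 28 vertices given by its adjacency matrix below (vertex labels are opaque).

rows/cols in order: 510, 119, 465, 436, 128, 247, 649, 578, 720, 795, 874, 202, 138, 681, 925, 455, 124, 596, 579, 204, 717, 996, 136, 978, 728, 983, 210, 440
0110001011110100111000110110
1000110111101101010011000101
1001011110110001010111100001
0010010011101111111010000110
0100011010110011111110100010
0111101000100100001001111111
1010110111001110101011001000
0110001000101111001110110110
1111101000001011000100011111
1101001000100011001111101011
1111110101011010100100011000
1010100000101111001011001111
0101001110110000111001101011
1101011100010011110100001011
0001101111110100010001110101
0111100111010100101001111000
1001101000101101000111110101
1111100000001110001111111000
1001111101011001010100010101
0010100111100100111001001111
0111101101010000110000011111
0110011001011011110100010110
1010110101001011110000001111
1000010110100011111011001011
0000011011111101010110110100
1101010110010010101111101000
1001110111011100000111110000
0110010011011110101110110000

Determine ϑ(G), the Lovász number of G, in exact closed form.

N(579) = {510, 436, 128, 247, 649, 578, 795, 202, 138, 455, 596, 204, 978, 983, 440}, |N(579)| = 15.
Vertex 983 has 15 neighbors: 510, 119, 436, 247, 578, 720, 202, 925, 124, 579, 204, 717, 996, 136, 728.
deg(204) = 15; N(204) = {465, 128, 578, 720, 795, 874, 681, 124, 596, 579, 996, 728, 983, 210, 440}.
deg(681) = 15; N(681) = {510, 119, 436, 247, 649, 578, 202, 925, 455, 124, 596, 204, 728, 210, 440}.
G on 28 vertices is 15-regular; this is K(8,2), the Kneser graph.
Distinct eigenvalues (to 5 d.p.): [15.0, 1.0, -5.0].
Lovász: ϑ = −28(-5)/(15+-1*(-5)) = 7.
ϑ(G) ≈ 7.000000000.

7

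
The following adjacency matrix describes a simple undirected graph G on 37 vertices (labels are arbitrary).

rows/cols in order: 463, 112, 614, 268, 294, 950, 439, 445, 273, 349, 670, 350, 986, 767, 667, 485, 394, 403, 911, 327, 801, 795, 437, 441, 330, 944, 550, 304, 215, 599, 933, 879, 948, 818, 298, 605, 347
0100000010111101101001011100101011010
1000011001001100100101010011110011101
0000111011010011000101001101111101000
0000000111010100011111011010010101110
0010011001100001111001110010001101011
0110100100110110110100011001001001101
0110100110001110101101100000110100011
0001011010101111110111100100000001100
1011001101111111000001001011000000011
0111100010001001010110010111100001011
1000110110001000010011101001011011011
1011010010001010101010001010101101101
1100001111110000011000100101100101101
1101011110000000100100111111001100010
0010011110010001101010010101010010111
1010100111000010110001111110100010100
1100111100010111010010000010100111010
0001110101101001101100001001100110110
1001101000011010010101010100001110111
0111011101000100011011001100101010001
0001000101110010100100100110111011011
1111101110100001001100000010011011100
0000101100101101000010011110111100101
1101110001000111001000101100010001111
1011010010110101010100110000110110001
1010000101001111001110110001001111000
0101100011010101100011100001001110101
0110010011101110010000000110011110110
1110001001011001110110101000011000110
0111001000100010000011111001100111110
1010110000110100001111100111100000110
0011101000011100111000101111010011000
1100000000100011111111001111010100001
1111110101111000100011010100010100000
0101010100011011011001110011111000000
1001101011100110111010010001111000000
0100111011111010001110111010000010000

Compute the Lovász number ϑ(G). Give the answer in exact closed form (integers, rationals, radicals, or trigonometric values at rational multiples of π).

sqrt(37)

Vertex 485 has 18 neighbors: 463, 614, 294, 445, 273, 349, 667, 394, 403, 795, 437, 441, 330, 944, 550, 215, 948, 298.
Vertex 933 has 18 neighbors: 463, 614, 294, 950, 670, 350, 767, 911, 327, 801, 795, 437, 944, 550, 304, 215, 298, 605.
N(944) = {463, 614, 445, 349, 986, 767, 667, 485, 911, 327, 801, 437, 441, 304, 933, 879, 948, 818}, |N(944)| = 18.
N(670) = {463, 294, 950, 445, 273, 986, 403, 801, 795, 437, 330, 304, 599, 933, 948, 818, 605, 347}, |N(670)| = 18.
G on 37 vertices is 18-regular; strongly regular (37,18,8,9).
spec(A) ≈ [18.0, 2.5414, -3.5414] (distinct, 4 d.p.).
Lovász (edge-transitive): ϑ = −37·(-sqrt(37)/2 - 1/2)/((18)−(-sqrt(37)/2 - 1/2)) = sqrt(37).
≈ 6.0828 (to 4 d.p.).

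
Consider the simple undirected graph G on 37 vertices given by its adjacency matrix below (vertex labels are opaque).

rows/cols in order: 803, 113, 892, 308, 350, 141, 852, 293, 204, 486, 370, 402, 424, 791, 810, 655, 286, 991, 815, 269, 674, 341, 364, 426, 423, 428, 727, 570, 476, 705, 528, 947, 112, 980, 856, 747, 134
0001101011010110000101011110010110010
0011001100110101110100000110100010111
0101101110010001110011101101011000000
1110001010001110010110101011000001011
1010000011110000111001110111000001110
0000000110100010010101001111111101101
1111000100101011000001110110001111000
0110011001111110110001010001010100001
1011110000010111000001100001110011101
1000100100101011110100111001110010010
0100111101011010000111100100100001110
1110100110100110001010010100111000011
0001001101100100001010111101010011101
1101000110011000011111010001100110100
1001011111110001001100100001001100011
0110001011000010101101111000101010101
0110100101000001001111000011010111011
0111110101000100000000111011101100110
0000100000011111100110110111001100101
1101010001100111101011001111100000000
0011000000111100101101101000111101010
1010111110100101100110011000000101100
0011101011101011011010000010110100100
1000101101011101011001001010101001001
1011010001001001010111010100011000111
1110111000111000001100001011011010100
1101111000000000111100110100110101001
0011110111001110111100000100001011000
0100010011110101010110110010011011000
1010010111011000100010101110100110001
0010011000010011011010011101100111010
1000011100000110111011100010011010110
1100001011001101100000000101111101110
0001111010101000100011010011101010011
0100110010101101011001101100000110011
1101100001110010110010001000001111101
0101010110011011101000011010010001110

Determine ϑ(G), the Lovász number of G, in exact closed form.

sqrt(37)

deg(570) = 18; N(570) = {892, 308, 350, 141, 293, 204, 486, 424, 791, 810, 286, 991, 815, 269, 428, 528, 112, 980}.
N(308) = {803, 113, 892, 852, 204, 424, 791, 810, 991, 269, 674, 364, 423, 727, 570, 980, 747, 134}, |N(308)| = 18.
N(727) = {803, 113, 308, 350, 141, 852, 286, 991, 815, 269, 364, 426, 428, 476, 705, 947, 980, 134}, |N(727)| = 18.
Vertex 705 has 18 neighbors: 803, 892, 141, 293, 204, 486, 402, 424, 286, 674, 364, 423, 428, 727, 476, 947, 112, 134.
deg(v) = 18 for all v (|V|=37); strongly regular (37,18,8,9).
spec(A) ≈ [18.0, 2.54138, -3.54138] (distinct, 5 d.p.).
λ_max=18, λ_min=-sqrt(37)/2 - 1/2; ϑ = −37·λ_min/(λ_max−λ_min) = sqrt(37).
Numerically 6.082762530.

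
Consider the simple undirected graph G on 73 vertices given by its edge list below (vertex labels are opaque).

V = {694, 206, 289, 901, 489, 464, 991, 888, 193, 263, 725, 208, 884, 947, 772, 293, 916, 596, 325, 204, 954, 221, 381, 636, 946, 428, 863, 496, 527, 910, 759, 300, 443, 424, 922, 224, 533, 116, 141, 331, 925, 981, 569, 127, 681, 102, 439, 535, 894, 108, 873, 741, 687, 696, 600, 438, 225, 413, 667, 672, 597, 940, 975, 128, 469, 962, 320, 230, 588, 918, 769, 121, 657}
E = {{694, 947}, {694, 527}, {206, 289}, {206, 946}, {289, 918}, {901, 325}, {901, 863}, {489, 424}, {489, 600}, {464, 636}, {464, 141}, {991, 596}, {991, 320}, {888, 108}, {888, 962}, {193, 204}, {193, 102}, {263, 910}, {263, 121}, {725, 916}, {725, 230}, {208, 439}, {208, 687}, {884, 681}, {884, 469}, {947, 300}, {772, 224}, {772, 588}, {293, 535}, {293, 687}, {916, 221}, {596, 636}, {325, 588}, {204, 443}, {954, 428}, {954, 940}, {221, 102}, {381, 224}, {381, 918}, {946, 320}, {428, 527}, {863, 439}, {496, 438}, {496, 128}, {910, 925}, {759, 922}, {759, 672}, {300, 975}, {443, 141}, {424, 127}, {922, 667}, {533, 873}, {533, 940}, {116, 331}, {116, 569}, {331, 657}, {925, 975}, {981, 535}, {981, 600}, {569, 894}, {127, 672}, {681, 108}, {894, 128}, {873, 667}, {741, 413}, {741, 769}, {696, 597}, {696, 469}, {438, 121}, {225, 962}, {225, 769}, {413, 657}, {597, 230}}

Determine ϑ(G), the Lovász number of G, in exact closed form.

73*cos(pi/73)/(cos(pi/73) + 1)

N(496) = {438, 128}, |N(496)| = 2.
N(300) = {947, 975}, |N(300)| = 2.
N(873) = {533, 667}, |N(873)| = 2.
Vertex 204 has 2 neighbors: 193, 443.
73-vertex 2-regular graph: a single 73-cycle (edge-transitive).
The 37 distinct eigenvalues: [2.0, 1.9926, 1.9704, 1.9337, 1.8826, 1.8176, 1.7392, 1.6478, 1.5443, 1.4293, 1.3038, 1.1686, 1.0247, 0.8733, 0.7154, 0.5522, 0.3849, 0.2148, 0.043, -0.129, -0.3001, -0.469, -0.6344, -0.7951, -0.9499, -1.0977, -1.2373, -1.3678, -1.4882, -1.5976, -1.6951, -1.7801, -1.8518, -1.9099, -1.9539, -1.9834, -1.9981].
With N=73: ϑ(G) = 73·(-(-1)*2*cos(pi/73))/(2−(-2*cos(pi/73))) = 73*cos(pi/73)/(cos(pi/73) + 1).
≈ 36.48309 (to 5 d.p.).
α=36, χ(Ḡ)=37; ϑ=73*cos(pi/73)/(cos(pi/73) + 1) lies between (both strict).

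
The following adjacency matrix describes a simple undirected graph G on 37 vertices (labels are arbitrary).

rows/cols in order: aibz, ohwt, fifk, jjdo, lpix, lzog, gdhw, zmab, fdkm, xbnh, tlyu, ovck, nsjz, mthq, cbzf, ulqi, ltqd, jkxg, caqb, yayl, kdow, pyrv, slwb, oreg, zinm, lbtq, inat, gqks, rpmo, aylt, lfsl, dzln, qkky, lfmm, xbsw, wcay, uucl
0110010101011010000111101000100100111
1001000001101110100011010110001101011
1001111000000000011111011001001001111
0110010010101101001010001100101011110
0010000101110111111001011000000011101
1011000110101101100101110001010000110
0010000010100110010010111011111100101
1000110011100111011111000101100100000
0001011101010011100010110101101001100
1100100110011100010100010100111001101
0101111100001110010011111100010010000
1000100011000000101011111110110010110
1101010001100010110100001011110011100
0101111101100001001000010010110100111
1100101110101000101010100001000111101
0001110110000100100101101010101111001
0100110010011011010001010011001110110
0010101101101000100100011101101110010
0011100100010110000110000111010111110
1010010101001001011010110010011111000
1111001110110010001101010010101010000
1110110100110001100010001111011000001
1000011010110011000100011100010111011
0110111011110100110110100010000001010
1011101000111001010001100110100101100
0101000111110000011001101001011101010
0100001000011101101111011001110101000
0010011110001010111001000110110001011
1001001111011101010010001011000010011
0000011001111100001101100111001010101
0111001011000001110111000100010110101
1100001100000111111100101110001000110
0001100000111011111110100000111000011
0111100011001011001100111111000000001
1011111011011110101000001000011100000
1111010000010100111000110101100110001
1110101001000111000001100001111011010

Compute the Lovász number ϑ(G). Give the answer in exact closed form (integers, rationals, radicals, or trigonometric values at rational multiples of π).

sqrt(37)

deg(uucl) = 18; N(uucl) = {aibz, ohwt, fifk, lpix, gdhw, xbnh, mthq, cbzf, ulqi, pyrv, slwb, gqks, rpmo, aylt, lfsl, qkky, lfmm, wcay}.
deg(caqb) = 18; N(caqb) = {fifk, jjdo, lpix, zmab, ovck, mthq, cbzf, yayl, kdow, lbtq, inat, gqks, aylt, dzln, qkky, lfmm, xbsw, wcay}.
deg(rpmo) = 18; N(rpmo) = {aibz, jjdo, gdhw, zmab, fdkm, xbnh, ovck, nsjz, mthq, ulqi, jkxg, kdow, zinm, inat, gqks, qkky, wcay, uucl}.
Vertex fdkm has 18 neighbors: jjdo, lzog, gdhw, zmab, xbnh, ovck, cbzf, ulqi, ltqd, kdow, slwb, oreg, lbtq, gqks, rpmo, lfsl, lfmm, xbsw.
37-vertex 18-regular graph: strongly regular (37,18,8,9).
spec(A) ≈ [18.0, 2.5414, -3.5414] (distinct, 4 d.p.).
With N=37: ϑ(G) = 37·(-(-sqrt(37)/2 - 1/2))/(18−(-sqrt(37)/2 - 1/2)) = sqrt(37).
Numerically 6.08276253.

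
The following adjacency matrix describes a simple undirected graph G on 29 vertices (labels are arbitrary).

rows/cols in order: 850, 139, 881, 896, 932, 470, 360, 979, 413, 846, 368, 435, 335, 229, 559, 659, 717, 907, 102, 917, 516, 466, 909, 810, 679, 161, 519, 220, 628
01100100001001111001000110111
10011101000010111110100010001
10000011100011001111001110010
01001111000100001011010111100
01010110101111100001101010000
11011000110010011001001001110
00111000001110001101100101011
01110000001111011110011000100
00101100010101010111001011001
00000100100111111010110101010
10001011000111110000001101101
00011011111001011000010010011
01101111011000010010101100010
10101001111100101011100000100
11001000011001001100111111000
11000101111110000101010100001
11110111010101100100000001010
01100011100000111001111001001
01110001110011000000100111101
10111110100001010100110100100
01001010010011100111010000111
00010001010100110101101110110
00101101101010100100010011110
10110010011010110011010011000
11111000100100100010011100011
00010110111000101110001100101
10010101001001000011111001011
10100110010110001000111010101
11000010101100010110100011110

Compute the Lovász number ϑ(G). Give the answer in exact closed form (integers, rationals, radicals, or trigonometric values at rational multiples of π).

sqrt(29)

Vertex 102 has 14 neighbors: 139, 881, 896, 979, 413, 846, 335, 229, 516, 810, 679, 161, 519, 628.
Vertex 810 has 14 neighbors: 850, 881, 896, 360, 846, 368, 335, 559, 659, 102, 917, 466, 679, 161.
deg(466) = 14; N(466) = {896, 979, 846, 435, 559, 659, 907, 917, 516, 909, 810, 679, 519, 220}.
deg(519) = 14; N(519) = {850, 896, 470, 979, 368, 229, 102, 917, 516, 466, 909, 161, 220, 628}.
14-regular, N=29; Paley(29): SR with (k,λ,μ)=(14,6,7).
The 3 distinct eigenvalues: [14.0, 2.193, -3.193].
ϑ = −N·λ_min/(λ_max−λ_min) = −29·(-sqrt(29)/2 - 1/2)/(14−(-sqrt(29)/2 - 1/2)) = sqrt(29).
Numerically 5.38516481.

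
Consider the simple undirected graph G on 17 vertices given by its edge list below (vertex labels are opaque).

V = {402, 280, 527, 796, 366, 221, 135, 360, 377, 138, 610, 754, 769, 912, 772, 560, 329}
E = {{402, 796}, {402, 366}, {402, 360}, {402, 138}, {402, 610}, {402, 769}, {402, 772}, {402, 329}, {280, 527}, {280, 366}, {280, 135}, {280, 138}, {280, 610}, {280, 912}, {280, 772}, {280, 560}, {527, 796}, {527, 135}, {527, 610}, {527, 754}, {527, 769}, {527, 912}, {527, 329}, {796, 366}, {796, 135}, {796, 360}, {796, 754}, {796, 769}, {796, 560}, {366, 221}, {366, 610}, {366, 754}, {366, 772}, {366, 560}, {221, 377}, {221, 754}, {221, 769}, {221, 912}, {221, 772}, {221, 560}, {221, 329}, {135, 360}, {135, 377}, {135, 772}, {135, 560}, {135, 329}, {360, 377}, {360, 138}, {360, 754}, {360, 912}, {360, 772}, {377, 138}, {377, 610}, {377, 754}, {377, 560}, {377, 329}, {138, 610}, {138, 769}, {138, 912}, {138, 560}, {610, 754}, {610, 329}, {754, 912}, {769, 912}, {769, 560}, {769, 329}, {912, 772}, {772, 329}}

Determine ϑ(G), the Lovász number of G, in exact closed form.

sqrt(17)

deg(560) = 8; N(560) = {280, 796, 366, 221, 135, 377, 138, 769}.
Vertex 135 has 8 neighbors: 280, 527, 796, 360, 377, 772, 560, 329.
N(796) = {402, 527, 366, 135, 360, 754, 769, 560}, |N(796)| = 8.
Vertex 769 has 8 neighbors: 402, 527, 796, 221, 138, 912, 560, 329.
17-vertex 8-regular graph: SR(17,8,3,4) — a Paley graph.
spec(A) ≈ [8.0, 1.562, -2.562] (distinct, 3 d.p.).
Lovász (edge-transitive): ϑ = −17·(-sqrt(17)/2 - 1/2)/((8)−(-sqrt(17)/2 - 1/2)) = sqrt(17).
ϑ(G) ≈ 4.12311.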